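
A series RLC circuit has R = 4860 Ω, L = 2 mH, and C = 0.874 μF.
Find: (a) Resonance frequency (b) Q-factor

Step 1 — Resonance condition Im(Z)=0 gives ω₀ = 1/√(LC).
Step 2 — ω₀ = 1/√(0.002·8.74e-07) = 2.392e+04 rad/s.
Step 3 — f₀ = ω₀/(2π) = 3807 Hz.
Step 4 — Series Q: Q = ω₀L/R = 2.392e+04·0.002/4860 = 0.009843.

(a) f₀ = 3807 Hz  (b) Q = 0.009843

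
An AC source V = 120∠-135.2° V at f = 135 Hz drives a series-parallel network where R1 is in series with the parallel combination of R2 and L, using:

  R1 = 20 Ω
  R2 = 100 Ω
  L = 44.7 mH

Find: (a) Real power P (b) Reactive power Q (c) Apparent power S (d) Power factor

Step 1 — Angular frequency: ω = 2π·f = 2π·135 = 848.2 rad/s.
Step 2 — Component impedances:
  R1: Z = R = 20 Ω
  R2: Z = R = 100 Ω
  L: Z = jωL = j·848.2·0.0447 = 0 + j37.92 Ω
Step 3 — Parallel branch: R2 || L = 1/(1/R2 + 1/L) = 12.57 + j33.15 Ω.
Step 4 — Series with R1: Z_total = R1 + (R2 || L) = 32.57 + j33.15 Ω = 46.47∠45.5° Ω.
Step 5 — Source phasor: V = 120∠-135.2° V = -85.15 - j84.56 V.
Step 6 — Current: I = V / Z = -2.582 + j0.03184 A = 2.582∠179.3° A.
Step 7 — Complex power: S = V·I* = 217.2 + j221 VA.
Step 8 — Real power: P = Re(S) = 217.2 W.
Step 9 — Reactive power: Q = Im(S) = 221 VAR.
Step 10 — Apparent power: |S| = 309.9 VA.
Step 11 — Power factor: PF = P/|S| = 0.7008 (lagging).

(a) P = 217.2 W  (b) Q = 221 VAR  (c) S = 309.9 VA  (d) PF = 0.7008 (lagging)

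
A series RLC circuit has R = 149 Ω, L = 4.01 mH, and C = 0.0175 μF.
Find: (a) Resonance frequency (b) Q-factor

Step 1 — Resonance condition Im(Z)=0 gives ω₀ = 1/√(LC).
Step 2 — ω₀ = 1/√(0.00401·1.75e-08) = 1.194e+05 rad/s.
Step 3 — f₀ = ω₀/(2π) = 1.9e+04 Hz.
Step 4 — Series Q: Q = ω₀L/R = 1.194e+05·0.00401/149 = 3.213.

(a) f₀ = 1.9e+04 Hz  (b) Q = 3.213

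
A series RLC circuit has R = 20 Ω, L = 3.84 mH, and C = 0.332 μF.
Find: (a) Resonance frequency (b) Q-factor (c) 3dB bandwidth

Step 1 — Resonance condition Im(Z)=0 gives ω₀ = 1/√(LC).
Step 2 — ω₀ = 1/√(0.00384·3.32e-07) = 2.801e+04 rad/s.
Step 3 — f₀ = ω₀/(2π) = 4457 Hz.
Step 4 — Series Q: Q = ω₀L/R = 2.801e+04·0.00384/20 = 5.377.
Step 5 — 3dB bandwidth: Δω = ω₀/Q = 5208 rad/s; BW = Δω/(2π) = 828.9 Hz.

(a) f₀ = 4457 Hz  (b) Q = 5.377  (c) BW = 828.9 Hz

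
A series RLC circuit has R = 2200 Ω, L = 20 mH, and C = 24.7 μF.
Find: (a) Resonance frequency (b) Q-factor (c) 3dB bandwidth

Step 1 — Resonance condition Im(Z)=0 gives ω₀ = 1/√(LC).
Step 2 — ω₀ = 1/√(0.02·2.47e-05) = 1423 rad/s.
Step 3 — f₀ = ω₀/(2π) = 226.4 Hz.
Step 4 — Series Q: Q = ω₀L/R = 1423·0.02/2200 = 0.01293.
Step 5 — 3dB bandwidth: Δω = ω₀/Q = 1.1e+05 rad/s; BW = Δω/(2π) = 1.751e+04 Hz.

(a) f₀ = 226.4 Hz  (b) Q = 0.01293  (c) BW = 1.751e+04 Hz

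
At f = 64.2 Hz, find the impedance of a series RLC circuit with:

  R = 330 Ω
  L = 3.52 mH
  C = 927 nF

Step 1 — Angular frequency: ω = 2π·f = 2π·64.2 = 403.4 rad/s.
Step 2 — Component impedances:
  R: Z = R = 330 Ω
  L: Z = jωL = j·403.4·0.00352 = 0 + j1.42 Ω
  C: Z = 1/(jωC) = -j/(ω·C) = 0 - j2674 Ω
Step 3 — Series combination: Z_total = R + L + C = 330 - j2673 Ω = 2693∠-83.0° Ω.

Z = 330 - j2673 Ω = 2693∠-83.0° Ω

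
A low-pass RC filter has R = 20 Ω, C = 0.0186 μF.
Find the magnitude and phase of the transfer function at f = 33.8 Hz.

Step 1 — Angular frequency: ω = 2π·33.8 = 212.4 rad/s.
Step 2 — Transfer function: H(jω) = 1/(1 + jωRC).
Step 3 — Denominator: 1 + jωRC = 1 + j·212.4·20·1.86e-08 = 1 + j7.9e-05.
Step 4 — H = 1 - j7.9e-05.
Step 5 — Magnitude: |H| = 1 (-0.0 dB); phase: φ = -0.0°.

|H| = 1 (-0.0 dB), φ = -0.0°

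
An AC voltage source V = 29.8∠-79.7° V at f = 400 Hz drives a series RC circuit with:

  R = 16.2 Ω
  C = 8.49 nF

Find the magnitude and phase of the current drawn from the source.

Step 1 — Angular frequency: ω = 2π·f = 2π·400 = 2513 rad/s.
Step 2 — Component impedances:
  R: Z = R = 16.2 Ω
  C: Z = 1/(jωC) = -j/(ω·C) = 0 - j4.687e+04 Ω
Step 3 — Series combination: Z_total = R + C = 16.2 - j4.687e+04 Ω = 4.687e+04∠-90.0° Ω.
Step 4 — Source phasor: V = 29.8∠-79.7° V = 5.328 - j29.32 V.
Step 5 — Ohm's law: I = V / Z_total = (5.328 - j29.32) / (16.2 - j4.687e+04) = 0.0006257 + j0.0001135 A.
Step 6 — Convert to polar: |I| = 0.0006359 A, ∠I = 10.3°.

I = 0.0006359∠10.3° A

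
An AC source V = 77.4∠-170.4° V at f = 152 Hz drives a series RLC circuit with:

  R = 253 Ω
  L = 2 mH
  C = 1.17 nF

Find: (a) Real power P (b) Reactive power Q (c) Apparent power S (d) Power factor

Step 1 — Angular frequency: ω = 2π·f = 2π·152 = 955 rad/s.
Step 2 — Component impedances:
  R: Z = R = 253 Ω
  L: Z = jωL = j·955·0.002 = 0 + j1.91 Ω
  C: Z = 1/(jωC) = -j/(ω·C) = 0 - j8.949e+05 Ω
Step 3 — Series combination: Z_total = R + L + C = 253 - j8.949e+05 Ω = 8.949e+05∠-90.0° Ω.
Step 4 — Source phasor: V = 77.4∠-170.4° V = -76.32 - j12.91 V.
Step 5 — Current: I = V / Z = 1.44e-05 - j8.528e-05 A = 8.649e-05∠-80.4° A.
Step 6 — Complex power: S = V·I* = 1.892e-06 - j0.006694 VA.
Step 7 — Real power: P = Re(S) = 1.892e-06 W.
Step 8 — Reactive power: Q = Im(S) = -0.006694 VAR.
Step 9 — Apparent power: |S| = 0.006694 VA.
Step 10 — Power factor: PF = P/|S| = 0.0002827 (leading).

(a) P = 1.892e-06 W  (b) Q = -0.006694 VAR  (c) S = 0.006694 VA  (d) PF = 0.0002827 (leading)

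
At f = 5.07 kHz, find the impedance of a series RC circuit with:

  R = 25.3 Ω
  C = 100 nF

Step 1 — Angular frequency: ω = 2π·f = 2π·5070 = 3.186e+04 rad/s.
Step 2 — Component impedances:
  R: Z = R = 25.3 Ω
  C: Z = 1/(jωC) = -j/(ω·C) = 0 - j313.9 Ω
Step 3 — Series combination: Z_total = R + C = 25.3 - j313.9 Ω = 314.9∠-85.4° Ω.

Z = 25.3 - j313.9 Ω = 314.9∠-85.4° Ω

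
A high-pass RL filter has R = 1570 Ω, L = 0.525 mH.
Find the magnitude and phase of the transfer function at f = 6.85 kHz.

Step 1 — Angular frequency: ω = 2π·6850 = 4.304e+04 rad/s.
Step 2 — Transfer function: H(jω) = jωL/(R + jωL).
Step 3 — Numerator jωL = j·22.6; denominator R + jωL = 1570 + j22.6.
Step 4 — H = 0.0002071 + j0.01439.
Step 5 — Magnitude: |H| = 0.01439 (-36.8 dB); phase: φ = 89.2°.

|H| = 0.01439 (-36.8 dB), φ = 89.2°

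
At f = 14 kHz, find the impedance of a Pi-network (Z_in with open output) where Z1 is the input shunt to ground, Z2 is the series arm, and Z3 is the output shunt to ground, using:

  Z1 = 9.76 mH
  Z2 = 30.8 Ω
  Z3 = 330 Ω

Step 1 — Angular frequency: ω = 2π·f = 2π·1.4e+04 = 8.796e+04 rad/s.
Step 2 — Component impedances:
  Z1: Z = jωL = j·8.796e+04·0.00976 = 0 + j858.5 Ω
  Z2: Z = R = 30.8 Ω
  Z3: Z = R = 330 Ω
Step 3 — With open output, the series arm Z2 and the output shunt Z3 appear in series to ground: Z2 + Z3 = 360.8 Ω.
Step 4 — Parallel with input shunt Z1: Z_in = Z1 || (Z2 + Z3) = 306.6 + j128.9 Ω = 332.6∠22.8° Ω.

Z = 306.6 + j128.9 Ω = 332.6∠22.8° Ω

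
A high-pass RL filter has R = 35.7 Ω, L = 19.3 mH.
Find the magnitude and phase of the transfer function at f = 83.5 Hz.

Step 1 — Angular frequency: ω = 2π·83.5 = 524.6 rad/s.
Step 2 — Transfer function: H(jω) = jωL/(R + jωL).
Step 3 — Numerator jωL = j·10.13; denominator R + jωL = 35.7 + j10.13.
Step 4 — H = 0.07446 + j0.2625.
Step 5 — Magnitude: |H| = 0.2729 (-11.3 dB); phase: φ = 74.2°.

|H| = 0.2729 (-11.3 dB), φ = 74.2°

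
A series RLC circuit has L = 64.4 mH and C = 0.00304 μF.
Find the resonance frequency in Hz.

Step 1 — Resonance condition Im(Z)=0 gives ω₀ = 1/√(LC).
Step 2 — ω₀ = 1/√(0.0644·3.04e-09) = 7.147e+04 rad/s.
Step 3 — f₀ = ω₀/(2π) = 1.137e+04 Hz.

f₀ = 1.137e+04 Hz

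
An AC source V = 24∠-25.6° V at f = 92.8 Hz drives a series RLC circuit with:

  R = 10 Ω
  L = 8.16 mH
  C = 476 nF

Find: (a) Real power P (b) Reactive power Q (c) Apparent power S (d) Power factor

Step 1 — Angular frequency: ω = 2π·f = 2π·92.8 = 583.1 rad/s.
Step 2 — Component impedances:
  R: Z = R = 10 Ω
  L: Z = jωL = j·583.1·0.00816 = 0 + j4.758 Ω
  C: Z = 1/(jωC) = -j/(ω·C) = 0 - j3603 Ω
Step 3 — Series combination: Z_total = R + L + C = 10 - j3598 Ω = 3598∠-89.8° Ω.
Step 4 — Source phasor: V = 24∠-25.6° V = 21.64 - j10.37 V.
Step 5 — Current: I = V / Z = 0.002899 + j0.006007 A = 0.00667∠64.2° A.
Step 6 — Complex power: S = V·I* = 0.0004449 - j0.1601 VA.
Step 7 — Real power: P = Re(S) = 0.0004449 W.
Step 8 — Reactive power: Q = Im(S) = -0.1601 VAR.
Step 9 — Apparent power: |S| = 0.1601 VA.
Step 10 — Power factor: PF = P/|S| = 0.002779 (leading).

(a) P = 0.0004449 W  (b) Q = -0.1601 VAR  (c) S = 0.1601 VA  (d) PF = 0.002779 (leading)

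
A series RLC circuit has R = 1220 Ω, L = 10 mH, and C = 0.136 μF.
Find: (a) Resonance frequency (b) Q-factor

Step 1 — Resonance condition Im(Z)=0 gives ω₀ = 1/√(LC).
Step 2 — ω₀ = 1/√(0.01·1.36e-07) = 2.712e+04 rad/s.
Step 3 — f₀ = ω₀/(2π) = 4316 Hz.
Step 4 — Series Q: Q = ω₀L/R = 2.712e+04·0.01/1220 = 0.2223.

(a) f₀ = 4316 Hz  (b) Q = 0.2223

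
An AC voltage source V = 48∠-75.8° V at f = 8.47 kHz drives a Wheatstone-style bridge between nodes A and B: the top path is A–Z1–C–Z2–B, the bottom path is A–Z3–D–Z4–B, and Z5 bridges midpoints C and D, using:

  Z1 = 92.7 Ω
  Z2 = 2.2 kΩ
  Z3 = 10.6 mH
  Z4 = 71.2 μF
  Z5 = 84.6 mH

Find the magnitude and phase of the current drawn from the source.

Step 1 — Angular frequency: ω = 2π·f = 2π·8470 = 5.322e+04 rad/s.
Step 2 — Component impedances:
  Z1: Z = R = 92.7 Ω
  Z2: Z = R = 2200 Ω
  Z3: Z = jωL = j·5.322e+04·0.0106 = 0 + j564.1 Ω
  Z4: Z = 1/(jωC) = -j/(ω·C) = 0 - j0.2639 Ω
  Z5: Z = jωL = j·5.322e+04·0.0846 = 0 + j4502 Ω
Step 3 — Bridge requires nodal analysis (the Z5 bridge couples midpoints C and D, so the two paths cannot be reduced to a simple series/parallel combination). Setting node B to ground and injecting 1 A at node A, the 3-node admittance system at A, C, D solves to V_A = Z_AB = 107.2 + j481.7 Ω = 493.5∠77.5° Ω.
Step 4 — Source phasor: V = 48∠-75.8° V = 11.77 - j46.53 V.
Step 5 — Ohm's law: I = V / Z_total = (11.77 - j46.53) / (107.2 + j481.7) = -0.08687 - j0.04378 A.
Step 6 — Convert to polar: |I| = 0.09727 A, ∠I = -153.3°.

I = 0.09727∠-153.3° A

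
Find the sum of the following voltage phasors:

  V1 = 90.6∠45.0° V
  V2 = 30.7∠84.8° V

Step 1 — Convert each phasor to rectangular form:
  V1 = 90.6·(cos(45.0°) + j·sin(45.0°)) = 64.06 + j64.06 V
  V2 = 30.7·(cos(84.8°) + j·sin(84.8°)) = 2.782 + j30.57 V
Step 2 — Sum components: V_total = 66.85 + j94.64 V.
Step 3 — Convert to polar: |V_total| = 115.9 V, ∠V_total = 54.8°.

V_total = 115.9∠54.8° V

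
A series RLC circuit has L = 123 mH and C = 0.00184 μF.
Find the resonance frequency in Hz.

Step 1 — Resonance condition Im(Z)=0 gives ω₀ = 1/√(LC).
Step 2 — ω₀ = 1/√(0.123·1.84e-09) = 6.647e+04 rad/s.
Step 3 — f₀ = ω₀/(2π) = 1.058e+04 Hz.

f₀ = 1.058e+04 Hz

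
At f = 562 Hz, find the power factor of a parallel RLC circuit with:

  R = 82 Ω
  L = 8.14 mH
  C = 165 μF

Step 1 — Angular frequency: ω = 2π·f = 2π·562 = 3531 rad/s.
Step 2 — Component impedances:
  R: Z = R = 82 Ω
  L: Z = jωL = j·3531·0.00814 = 0 + j28.74 Ω
  C: Z = 1/(jωC) = -j/(ω·C) = 0 - j1.716 Ω
Step 3 — Parallel combination: 1/Z_total = 1/R + 1/L + 1/C; Z_total = 0.04061 - j1.824 Ω = 1.825∠-88.7° Ω.
Step 4 — Power factor: PF = cos(φ) = Re(Z)/|Z| = 0.04061/1.825 = 0.02225.
Step 5 — Type: Im(Z) = -1.824 ⇒ leading (phase φ = -88.7°).

PF = 0.02225 (leading, φ = -88.7°)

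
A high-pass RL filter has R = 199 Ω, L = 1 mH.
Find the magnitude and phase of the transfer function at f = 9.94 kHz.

Step 1 — Angular frequency: ω = 2π·9940 = 6.245e+04 rad/s.
Step 2 — Transfer function: H(jω) = jωL/(R + jωL).
Step 3 — Numerator jωL = j·62.45; denominator R + jωL = 199 + j62.45.
Step 4 — H = 0.08967 + j0.2857.
Step 5 — Magnitude: |H| = 0.2994 (-10.5 dB); phase: φ = 72.6°.

|H| = 0.2994 (-10.5 dB), φ = 72.6°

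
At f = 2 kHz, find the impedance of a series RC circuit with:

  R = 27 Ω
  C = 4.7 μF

Step 1 — Angular frequency: ω = 2π·f = 2π·2000 = 1.257e+04 rad/s.
Step 2 — Component impedances:
  R: Z = R = 27 Ω
  C: Z = 1/(jωC) = -j/(ω·C) = 0 - j16.93 Ω
Step 3 — Series combination: Z_total = R + C = 27 - j16.93 Ω = 31.87∠-32.1° Ω.

Z = 27 - j16.93 Ω = 31.87∠-32.1° Ω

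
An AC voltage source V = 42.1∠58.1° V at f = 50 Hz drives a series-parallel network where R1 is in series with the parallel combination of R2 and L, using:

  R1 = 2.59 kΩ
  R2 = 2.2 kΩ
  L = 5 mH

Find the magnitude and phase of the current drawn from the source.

Step 1 — Angular frequency: ω = 2π·f = 2π·50 = 314.2 rad/s.
Step 2 — Component impedances:
  R1: Z = R = 2590 Ω
  R2: Z = R = 2200 Ω
  L: Z = jωL = j·314.2·0.005 = 0 + j1.571 Ω
Step 3 — Parallel branch: R2 || L = 1/(1/R2 + 1/L) = 0.001122 + j1.571 Ω.
Step 4 — Series with R1: Z_total = R1 + (R2 || L) = 2590 + j1.571 Ω = 2590∠0.0° Ω.
Step 5 — Source phasor: V = 42.1∠58.1° V = 22.25 + j35.74 V.
Step 6 — Ohm's law: I = V / Z_total = (22.25 + j35.74) / (2590 + j1.571) = 0.008598 + j0.01379 A.
Step 7 — Convert to polar: |I| = 0.01625 A, ∠I = 58.1°.

I = 0.01625∠58.1° A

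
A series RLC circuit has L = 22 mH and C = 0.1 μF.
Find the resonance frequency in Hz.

Step 1 — Resonance condition Im(Z)=0 gives ω₀ = 1/√(LC).
Step 2 — ω₀ = 1/√(0.022·1e-07) = 2.132e+04 rad/s.
Step 3 — f₀ = ω₀/(2π) = 3393 Hz.

f₀ = 3393 Hz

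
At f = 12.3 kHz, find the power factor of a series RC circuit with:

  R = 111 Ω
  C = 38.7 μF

Step 1 — Angular frequency: ω = 2π·f = 2π·1.23e+04 = 7.728e+04 rad/s.
Step 2 — Component impedances:
  R: Z = R = 111 Ω
  C: Z = 1/(jωC) = -j/(ω·C) = 0 - j0.3344 Ω
Step 3 — Series combination: Z_total = R + C = 111 - j0.3344 Ω = 111∠-0.2° Ω.
Step 4 — Power factor: PF = cos(φ) = Re(Z)/|Z| = 111/111 = 1.
Step 5 — Type: Im(Z) = -0.3344 ⇒ leading (phase φ = -0.2°).

PF = 1 (leading, φ = -0.2°)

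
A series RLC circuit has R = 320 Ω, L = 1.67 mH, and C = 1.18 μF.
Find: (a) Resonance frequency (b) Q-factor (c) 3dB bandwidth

Step 1 — Resonance condition Im(Z)=0 gives ω₀ = 1/√(LC).
Step 2 — ω₀ = 1/√(0.00167·1.18e-06) = 2.253e+04 rad/s.
Step 3 — f₀ = ω₀/(2π) = 3585 Hz.
Step 4 — Series Q: Q = ω₀L/R = 2.253e+04·0.00167/320 = 0.1176.
Step 5 — 3dB bandwidth: Δω = ω₀/Q = 1.916e+05 rad/s; BW = Δω/(2π) = 3.05e+04 Hz.

(a) f₀ = 3585 Hz  (b) Q = 0.1176  (c) BW = 3.05e+04 Hz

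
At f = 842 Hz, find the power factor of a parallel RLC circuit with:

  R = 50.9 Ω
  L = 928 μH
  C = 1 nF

Step 1 — Angular frequency: ω = 2π·f = 2π·842 = 5290 rad/s.
Step 2 — Component impedances:
  R: Z = R = 50.9 Ω
  L: Z = jωL = j·5290·0.000928 = 0 + j4.91 Ω
  C: Z = 1/(jωC) = -j/(ω·C) = 0 - j1.89e+05 Ω
Step 3 — Parallel combination: 1/Z_total = 1/R + 1/L + 1/C; Z_total = 0.4692 + j4.864 Ω = 4.887∠84.5° Ω.
Step 4 — Power factor: PF = cos(φ) = Re(Z)/|Z| = 0.4692/4.887 = 0.09601.
Step 5 — Type: Im(Z) = 4.864 ⇒ lagging (phase φ = 84.5°).

PF = 0.09601 (lagging, φ = 84.5°)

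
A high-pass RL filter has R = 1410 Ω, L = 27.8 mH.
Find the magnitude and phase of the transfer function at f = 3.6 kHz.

Step 1 — Angular frequency: ω = 2π·3600 = 2.262e+04 rad/s.
Step 2 — Transfer function: H(jω) = jωL/(R + jωL).
Step 3 — Numerator jωL = j·628.8; denominator R + jωL = 1410 + j628.8.
Step 4 — H = 0.1659 + j0.372.
Step 5 — Magnitude: |H| = 0.4073 (-7.8 dB); phase: φ = 66.0°.

|H| = 0.4073 (-7.8 dB), φ = 66.0°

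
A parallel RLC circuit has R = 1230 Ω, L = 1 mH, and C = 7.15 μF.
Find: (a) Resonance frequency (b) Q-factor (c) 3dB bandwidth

Step 1 — Resonance: ω₀ = 1/√(LC) = 1/√(0.001·7.15e-06) = 1.183e+04 rad/s.
Step 2 — f₀ = ω₀/(2π) = 1882 Hz.
Step 3 — Parallel Q: Q = R/(ω₀L) = 1230/(1.183e+04·0.001) = 104.
Step 4 — Bandwidth: Δω = ω₀/Q = 113.7 rad/s; BW = Δω/(2π) = 18.1 Hz.

(a) f₀ = 1882 Hz  (b) Q = 104  (c) BW = 18.1 Hz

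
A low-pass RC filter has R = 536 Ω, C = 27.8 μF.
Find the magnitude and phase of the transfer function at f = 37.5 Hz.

Step 1 — Angular frequency: ω = 2π·37.5 = 235.6 rad/s.
Step 2 — Transfer function: H(jω) = 1/(1 + jωRC).
Step 3 — Denominator: 1 + jωRC = 1 + j·235.6·536·2.78e-05 = 1 + j3.511.
Step 4 — H = 0.07504 - j0.2635.
Step 5 — Magnitude: |H| = 0.2739 (-11.2 dB); phase: φ = -74.1°.

|H| = 0.2739 (-11.2 dB), φ = -74.1°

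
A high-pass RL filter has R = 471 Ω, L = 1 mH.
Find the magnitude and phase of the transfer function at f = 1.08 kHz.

Step 1 — Angular frequency: ω = 2π·1080 = 6786 rad/s.
Step 2 — Transfer function: H(jω) = jωL/(R + jωL).
Step 3 — Numerator jωL = j·6.786; denominator R + jωL = 471 + j6.786.
Step 4 — H = 0.0002075 + j0.0144.
Step 5 — Magnitude: |H| = 0.01441 (-36.8 dB); phase: φ = 89.2°.

|H| = 0.01441 (-36.8 dB), φ = 89.2°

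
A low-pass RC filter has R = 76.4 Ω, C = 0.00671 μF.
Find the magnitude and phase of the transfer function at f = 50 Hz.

Step 1 — Angular frequency: ω = 2π·50 = 314.2 rad/s.
Step 2 — Transfer function: H(jω) = 1/(1 + jωRC).
Step 3 — Denominator: 1 + jωRC = 1 + j·314.2·76.4·6.71e-09 = 1 + j0.0001611.
Step 4 — H = 1 - j0.0001611.
Step 5 — Magnitude: |H| = 1 (-0.0 dB); phase: φ = -0.0°.

|H| = 1 (-0.0 dB), φ = -0.0°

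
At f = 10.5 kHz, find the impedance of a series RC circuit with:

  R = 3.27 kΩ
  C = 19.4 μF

Step 1 — Angular frequency: ω = 2π·f = 2π·1.05e+04 = 6.597e+04 rad/s.
Step 2 — Component impedances:
  R: Z = R = 3270 Ω
  C: Z = 1/(jωC) = -j/(ω·C) = 0 - j0.7813 Ω
Step 3 — Series combination: Z_total = R + C = 3270 - j0.7813 Ω = 3270∠-0.0° Ω.

Z = 3270 - j0.7813 Ω = 3270∠-0.0° Ω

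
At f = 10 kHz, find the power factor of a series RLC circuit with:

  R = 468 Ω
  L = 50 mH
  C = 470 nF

Step 1 — Angular frequency: ω = 2π·f = 2π·1e+04 = 6.283e+04 rad/s.
Step 2 — Component impedances:
  R: Z = R = 468 Ω
  L: Z = jωL = j·6.283e+04·0.05 = 0 + j3142 Ω
  C: Z = 1/(jωC) = -j/(ω·C) = 0 - j33.86 Ω
Step 3 — Series combination: Z_total = R + L + C = 468 + j3108 Ω = 3143∠81.4° Ω.
Step 4 — Power factor: PF = cos(φ) = Re(Z)/|Z| = 468/3143 = 0.1489.
Step 5 — Type: Im(Z) = 3108 ⇒ lagging (phase φ = 81.4°).

PF = 0.1489 (lagging, φ = 81.4°)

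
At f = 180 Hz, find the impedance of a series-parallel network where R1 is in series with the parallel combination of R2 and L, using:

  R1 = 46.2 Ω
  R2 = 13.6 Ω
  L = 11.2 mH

Step 1 — Angular frequency: ω = 2π·f = 2π·180 = 1131 rad/s.
Step 2 — Component impedances:
  R1: Z = R = 46.2 Ω
  R2: Z = R = 13.6 Ω
  L: Z = jωL = j·1131·0.0112 = 0 + j12.67 Ω
Step 3 — Parallel branch: R2 || L = 1/(1/R2 + 1/L) = 6.317 + j6.783 Ω.
Step 4 — Series with R1: Z_total = R1 + (R2 || L) = 52.52 + j6.783 Ω = 52.95∠7.4° Ω.

Z = 52.52 + j6.783 Ω = 52.95∠7.4° Ω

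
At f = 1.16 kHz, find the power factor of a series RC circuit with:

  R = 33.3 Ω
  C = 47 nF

Step 1 — Angular frequency: ω = 2π·f = 2π·1160 = 7288 rad/s.
Step 2 — Component impedances:
  R: Z = R = 33.3 Ω
  C: Z = 1/(jωC) = -j/(ω·C) = 0 - j2919 Ω
Step 3 — Series combination: Z_total = R + C = 33.3 - j2919 Ω = 2919∠-89.3° Ω.
Step 4 — Power factor: PF = cos(φ) = Re(Z)/|Z| = 33.3/2919 = 0.01141.
Step 5 — Type: Im(Z) = -2919 ⇒ leading (phase φ = -89.3°).

PF = 0.01141 (leading, φ = -89.3°)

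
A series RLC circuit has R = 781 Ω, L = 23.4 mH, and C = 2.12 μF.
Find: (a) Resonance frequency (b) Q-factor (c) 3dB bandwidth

Step 1 — Resonance: ω₀ = 1/√(LC) = 1/√(0.0234·2.12e-06) = 4490 rad/s.
Step 2 — f₀ = ω₀/(2π) = 714.6 Hz.
Step 3 — Series Q: Q = ω₀L/R = 4490·0.0234/781 = 0.1345.
Step 4 — Bandwidth: Δω = ω₀/Q = 3.338e+04 rad/s; BW = Δω/(2π) = 5312 Hz.

(a) f₀ = 714.6 Hz  (b) Q = 0.1345  (c) BW = 5312 Hz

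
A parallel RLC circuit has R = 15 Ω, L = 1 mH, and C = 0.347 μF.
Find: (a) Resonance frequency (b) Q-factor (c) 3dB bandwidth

Step 1 — Resonance: ω₀ = 1/√(LC) = 1/√(0.001·3.47e-07) = 5.368e+04 rad/s.
Step 2 — f₀ = ω₀/(2π) = 8544 Hz.
Step 3 — Parallel Q: Q = R/(ω₀L) = 15/(5.368e+04·0.001) = 0.2794.
Step 4 — Bandwidth: Δω = ω₀/Q = 1.921e+05 rad/s; BW = Δω/(2π) = 3.058e+04 Hz.

(a) f₀ = 8544 Hz  (b) Q = 0.2794  (c) BW = 3.058e+04 Hz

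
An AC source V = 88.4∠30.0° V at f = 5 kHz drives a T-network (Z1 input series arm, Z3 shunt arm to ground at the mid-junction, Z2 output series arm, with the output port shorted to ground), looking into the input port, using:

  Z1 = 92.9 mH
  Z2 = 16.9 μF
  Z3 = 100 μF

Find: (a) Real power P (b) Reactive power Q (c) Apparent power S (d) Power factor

Step 1 — Angular frequency: ω = 2π·f = 2π·5000 = 3.142e+04 rad/s.
Step 2 — Component impedances:
  Z1: Z = jωL = j·3.142e+04·0.0929 = 0 + j2919 Ω
  Z2: Z = 1/(jωC) = -j/(ω·C) = 0 - j1.883 Ω
  Z3: Z = 1/(jωC) = -j/(ω·C) = 0 - j0.3183 Ω
Step 3 — With the output port shorted to ground, the output series arm Z2 runs from the junction to ground; the shunt arm Z3 also runs from the junction to ground. They appear in parallel: Z3 || Z2 = 0 - j0.2723 Ω.
Step 4 — Series with input arm Z1: Z_in = Z1 + (Z3 || Z2) = 0 + j2918 Ω = 2918∠90.0° Ω.
Step 5 — Source phasor: V = 88.4∠30.0° V = 76.56 + j44.2 V.
Step 6 — Current: I = V / Z = 0.01515 - j0.02623 A = 0.03029∠-60.0° A.
Step 7 — Complex power: S = V·I* = 0 + j2.678 VA.
Step 8 — Real power: P = Re(S) = 0 W.
Step 9 — Reactive power: Q = Im(S) = 2.678 VAR.
Step 10 — Apparent power: |S| = 2.678 VA.
Step 11 — Power factor: PF = P/|S| = 0 (lagging).

(a) P = 0 W  (b) Q = 2.678 VAR  (c) S = 2.678 VA  (d) PF = 0 (lagging)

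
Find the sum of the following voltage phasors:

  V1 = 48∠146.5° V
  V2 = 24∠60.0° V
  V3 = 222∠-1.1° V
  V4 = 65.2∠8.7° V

Step 1 — Convert each phasor to rectangular form:
  V1 = 48·(cos(146.5°) + j·sin(146.5°)) = -40.03 + j26.49 V
  V2 = 24·(cos(60.0°) + j·sin(60.0°)) = 12 + j20.78 V
  V3 = 222·(cos(-1.1°) + j·sin(-1.1°)) = 222 - j4.262 V
  V4 = 65.2·(cos(8.7°) + j·sin(8.7°)) = 64.45 + j9.862 V
Step 2 — Sum components: V_total = 258.4 + j52.88 V.
Step 3 — Convert to polar: |V_total| = 263.7 V, ∠V_total = 11.6°.

V_total = 263.7∠11.6° V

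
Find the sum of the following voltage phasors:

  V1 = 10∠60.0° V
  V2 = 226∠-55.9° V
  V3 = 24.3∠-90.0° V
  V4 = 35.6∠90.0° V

Step 1 — Convert each phasor to rectangular form:
  V1 = 10·(cos(60.0°) + j·sin(60.0°)) = 5 + j8.66 V
  V2 = 226·(cos(-55.9°) + j·sin(-55.9°)) = 126.7 - j187.1 V
  V3 = 24.3·(cos(-90.0°) + j·sin(-90.0°)) = 0 - j24.3 V
  V4 = 35.6·(cos(90.0°) + j·sin(90.0°)) = 0 + j35.6 V
Step 2 — Sum components: V_total = 131.7 - j167.2 V.
Step 3 — Convert to polar: |V_total| = 212.8 V, ∠V_total = -51.8°.

V_total = 212.8∠-51.8° V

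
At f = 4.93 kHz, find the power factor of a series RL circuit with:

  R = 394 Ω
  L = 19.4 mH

Step 1 — Angular frequency: ω = 2π·f = 2π·4930 = 3.098e+04 rad/s.
Step 2 — Component impedances:
  R: Z = R = 394 Ω
  L: Z = jωL = j·3.098e+04·0.0194 = 0 + j600.9 Ω
Step 3 — Series combination: Z_total = R + L = 394 + j600.9 Ω = 718.6∠56.7° Ω.
Step 4 — Power factor: PF = cos(φ) = Re(Z)/|Z| = 394/718.6 = 0.5483.
Step 5 — Type: Im(Z) = 600.9 ⇒ lagging (phase φ = 56.7°).

PF = 0.5483 (lagging, φ = 56.7°)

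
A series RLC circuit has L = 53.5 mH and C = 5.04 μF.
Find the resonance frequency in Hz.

Step 1 — Resonance condition Im(Z)=0 gives ω₀ = 1/√(LC).
Step 2 — ω₀ = 1/√(0.0535·5.04e-06) = 1926 rad/s.
Step 3 — f₀ = ω₀/(2π) = 306.5 Hz.

f₀ = 306.5 Hz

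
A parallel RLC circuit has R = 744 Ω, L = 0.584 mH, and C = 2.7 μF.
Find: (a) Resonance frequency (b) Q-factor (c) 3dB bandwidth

Step 1 — Resonance: ω₀ = 1/√(LC) = 1/√(0.000584·2.7e-06) = 2.518e+04 rad/s.
Step 2 — f₀ = ω₀/(2π) = 4008 Hz.
Step 3 — Parallel Q: Q = R/(ω₀L) = 744/(2.518e+04·0.000584) = 50.59.
Step 4 — Bandwidth: Δω = ω₀/Q = 497.8 rad/s; BW = Δω/(2π) = 79.23 Hz.

(a) f₀ = 4008 Hz  (b) Q = 50.59  (c) BW = 79.23 Hz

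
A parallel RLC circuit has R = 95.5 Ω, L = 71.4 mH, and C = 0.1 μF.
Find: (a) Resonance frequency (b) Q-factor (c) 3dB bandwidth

Step 1 — Resonance: ω₀ = 1/√(LC) = 1/√(0.0714·1e-07) = 1.183e+04 rad/s.
Step 2 — f₀ = ω₀/(2π) = 1884 Hz.
Step 3 — Parallel Q: Q = R/(ω₀L) = 95.5/(1.183e+04·0.0714) = 0.113.
Step 4 — Bandwidth: Δω = ω₀/Q = 1.047e+05 rad/s; BW = Δω/(2π) = 1.667e+04 Hz.

(a) f₀ = 1884 Hz  (b) Q = 0.113  (c) BW = 1.667e+04 Hz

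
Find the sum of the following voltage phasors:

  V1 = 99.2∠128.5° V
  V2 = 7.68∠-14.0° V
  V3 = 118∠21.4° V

Step 1 — Convert each phasor to rectangular form:
  V1 = 99.2·(cos(128.5°) + j·sin(128.5°)) = -61.75 + j77.63 V
  V2 = 7.68·(cos(-14.0°) + j·sin(-14.0°)) = 7.452 - j1.858 V
  V3 = 118·(cos(21.4°) + j·sin(21.4°)) = 109.9 + j43.06 V
Step 2 — Sum components: V_total = 55.56 + j118.8 V.
Step 3 — Convert to polar: |V_total| = 131.2 V, ∠V_total = 64.9°.

V_total = 131.2∠64.9° V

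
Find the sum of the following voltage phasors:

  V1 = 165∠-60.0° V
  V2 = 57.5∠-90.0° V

Step 1 — Convert each phasor to rectangular form:
  V1 = 165·(cos(-60.0°) + j·sin(-60.0°)) = 82.5 - j142.9 V
  V2 = 57.5·(cos(-90.0°) + j·sin(-90.0°)) = 0 - j57.5 V
Step 2 — Sum components: V_total = 82.5 - j200.4 V.
Step 3 — Convert to polar: |V_total| = 216.7 V, ∠V_total = -67.6°.

V_total = 216.7∠-67.6° V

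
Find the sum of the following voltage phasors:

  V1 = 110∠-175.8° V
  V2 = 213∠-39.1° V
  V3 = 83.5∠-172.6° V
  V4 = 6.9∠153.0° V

Step 1 — Convert each phasor to rectangular form:
  V1 = 110·(cos(-175.8°) + j·sin(-175.8°)) = -109.7 - j8.056 V
  V2 = 213·(cos(-39.1°) + j·sin(-39.1°)) = 165.3 - j134.3 V
  V3 = 83.5·(cos(-172.6°) + j·sin(-172.6°)) = -82.8 - j10.75 V
  V4 = 6.9·(cos(153.0°) + j·sin(153.0°)) = -6.148 + j3.133 V
Step 2 — Sum components: V_total = -33.36 - j150 V.
Step 3 — Convert to polar: |V_total| = 153.7 V, ∠V_total = -102.5°.

V_total = 153.7∠-102.5° V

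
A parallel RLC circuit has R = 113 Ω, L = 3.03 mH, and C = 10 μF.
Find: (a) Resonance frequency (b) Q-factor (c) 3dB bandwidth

Step 1 — Resonance: ω₀ = 1/√(LC) = 1/√(0.00303·1e-05) = 5745 rad/s.
Step 2 — f₀ = ω₀/(2π) = 914.3 Hz.
Step 3 — Parallel Q: Q = R/(ω₀L) = 113/(5745·0.00303) = 6.492.
Step 4 — Bandwidth: Δω = ω₀/Q = 885 rad/s; BW = Δω/(2π) = 140.8 Hz.

(a) f₀ = 914.3 Hz  (b) Q = 6.492  (c) BW = 140.8 Hz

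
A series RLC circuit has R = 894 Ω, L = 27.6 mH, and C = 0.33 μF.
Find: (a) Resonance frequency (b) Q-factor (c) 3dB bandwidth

Step 1 — Resonance condition Im(Z)=0 gives ω₀ = 1/√(LC).
Step 2 — ω₀ = 1/√(0.0276·3.3e-07) = 1.048e+04 rad/s.
Step 3 — f₀ = ω₀/(2π) = 1668 Hz.
Step 4 — Series Q: Q = ω₀L/R = 1.048e+04·0.0276/894 = 0.3235.
Step 5 — 3dB bandwidth: Δω = ω₀/Q = 3.239e+04 rad/s; BW = Δω/(2π) = 5155 Hz.

(a) f₀ = 1668 Hz  (b) Q = 0.3235  (c) BW = 5155 Hz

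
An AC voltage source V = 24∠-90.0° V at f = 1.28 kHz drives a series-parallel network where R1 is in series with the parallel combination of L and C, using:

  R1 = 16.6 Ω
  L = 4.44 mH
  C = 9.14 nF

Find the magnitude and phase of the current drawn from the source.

Step 1 — Angular frequency: ω = 2π·f = 2π·1280 = 8042 rad/s.
Step 2 — Component impedances:
  R1: Z = R = 16.6 Ω
  L: Z = jωL = j·8042·0.00444 = 0 + j35.71 Ω
  C: Z = 1/(jωC) = -j/(ω·C) = 0 - j1.36e+04 Ω
Step 3 — Parallel branch: L || C = 1/(1/L + 1/C) = 0 + j35.8 Ω.
Step 4 — Series with R1: Z_total = R1 + (L || C) = 16.6 + j35.8 Ω = 39.46∠65.1° Ω.
Step 5 — Source phasor: V = 24∠-90.0° V = 0 - j24 V.
Step 6 — Ohm's law: I = V / Z_total = (0 - j24) / (16.6 + j35.8) = -0.5517 - j0.2558 A.
Step 7 — Convert to polar: |I| = 0.6082 A, ∠I = -155.1°.

I = 0.6082∠-155.1° A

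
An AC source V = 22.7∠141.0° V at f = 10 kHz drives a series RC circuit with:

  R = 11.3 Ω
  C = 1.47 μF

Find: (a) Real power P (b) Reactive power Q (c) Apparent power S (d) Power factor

Step 1 — Angular frequency: ω = 2π·f = 2π·1e+04 = 6.283e+04 rad/s.
Step 2 — Component impedances:
  R: Z = R = 11.3 Ω
  C: Z = 1/(jωC) = -j/(ω·C) = 0 - j10.83 Ω
Step 3 — Series combination: Z_total = R + C = 11.3 - j10.83 Ω = 15.65∠-43.8° Ω.
Step 4 — Source phasor: V = 22.7∠141.0° V = -17.64 + j14.29 V.
Step 5 — Current: I = V / Z = -1.445 - j0.1207 A = 1.451∠-175.2° A.
Step 6 — Complex power: S = V·I* = 23.78 - j22.78 VA.
Step 7 — Real power: P = Re(S) = 23.78 W.
Step 8 — Reactive power: Q = Im(S) = -22.78 VAR.
Step 9 — Apparent power: |S| = 32.93 VA.
Step 10 — Power factor: PF = P/|S| = 0.7221 (leading).

(a) P = 23.78 W  (b) Q = -22.78 VAR  (c) S = 32.93 VA  (d) PF = 0.7221 (leading)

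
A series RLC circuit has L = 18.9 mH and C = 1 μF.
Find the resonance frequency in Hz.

Step 1 — Resonance condition Im(Z)=0 gives ω₀ = 1/√(LC).
Step 2 — ω₀ = 1/√(0.0189·1e-06) = 7274 rad/s.
Step 3 — f₀ = ω₀/(2π) = 1158 Hz.

f₀ = 1158 Hz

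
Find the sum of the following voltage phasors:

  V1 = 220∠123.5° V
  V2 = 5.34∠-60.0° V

Step 1 — Convert each phasor to rectangular form:
  V1 = 220·(cos(123.5°) + j·sin(123.5°)) = -121.4 + j183.5 V
  V2 = 5.34·(cos(-60.0°) + j·sin(-60.0°)) = 2.67 - j4.625 V
Step 2 — Sum components: V_total = -118.8 + j178.8 V.
Step 3 — Convert to polar: |V_total| = 214.7 V, ∠V_total = 123.6°.

V_total = 214.7∠123.6° V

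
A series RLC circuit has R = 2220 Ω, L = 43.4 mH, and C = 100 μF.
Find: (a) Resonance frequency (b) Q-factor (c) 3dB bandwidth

Step 1 — Resonance: ω₀ = 1/√(LC) = 1/√(0.0434·0.0001) = 480 rad/s.
Step 2 — f₀ = ω₀/(2π) = 76.4 Hz.
Step 3 — Series Q: Q = ω₀L/R = 480·0.0434/2220 = 0.009384.
Step 4 — Bandwidth: Δω = ω₀/Q = 5.115e+04 rad/s; BW = Δω/(2π) = 8141 Hz.

(a) f₀ = 76.4 Hz  (b) Q = 0.009384  (c) BW = 8141 Hz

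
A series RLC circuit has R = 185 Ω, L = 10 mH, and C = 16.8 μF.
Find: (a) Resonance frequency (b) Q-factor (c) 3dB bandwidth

Step 1 — Resonance: ω₀ = 1/√(LC) = 1/√(0.01·1.68e-05) = 2440 rad/s.
Step 2 — f₀ = ω₀/(2π) = 388.3 Hz.
Step 3 — Series Q: Q = ω₀L/R = 2440·0.01/185 = 0.1319.
Step 4 — Bandwidth: Δω = ω₀/Q = 1.85e+04 rad/s; BW = Δω/(2π) = 2944 Hz.

(a) f₀ = 388.3 Hz  (b) Q = 0.1319  (c) BW = 2944 Hz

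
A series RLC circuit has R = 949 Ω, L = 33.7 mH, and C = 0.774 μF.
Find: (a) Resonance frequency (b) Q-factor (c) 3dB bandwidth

Step 1 — Resonance: ω₀ = 1/√(LC) = 1/√(0.0337·7.74e-07) = 6192 rad/s.
Step 2 — f₀ = ω₀/(2π) = 985.5 Hz.
Step 3 — Series Q: Q = ω₀L/R = 6192·0.0337/949 = 0.2199.
Step 4 — Bandwidth: Δω = ω₀/Q = 2.816e+04 rad/s; BW = Δω/(2π) = 4482 Hz.

(a) f₀ = 985.5 Hz  (b) Q = 0.2199  (c) BW = 4482 Hz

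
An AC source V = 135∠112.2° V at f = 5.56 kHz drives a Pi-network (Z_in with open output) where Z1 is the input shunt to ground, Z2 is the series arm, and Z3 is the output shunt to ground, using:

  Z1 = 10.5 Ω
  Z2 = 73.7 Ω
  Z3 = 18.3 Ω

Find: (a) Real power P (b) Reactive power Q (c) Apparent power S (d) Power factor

Step 1 — Angular frequency: ω = 2π·f = 2π·5560 = 3.493e+04 rad/s.
Step 2 — Component impedances:
  Z1: Z = R = 10.5 Ω
  Z2: Z = R = 73.7 Ω
  Z3: Z = R = 18.3 Ω
Step 3 — With open output, the series arm Z2 and the output shunt Z3 appear in series to ground: Z2 + Z3 = 92 Ω.
Step 4 — Parallel with input shunt Z1: Z_in = Z1 || (Z2 + Z3) = 9.424 Ω = 9.424∠0.0° Ω.
Step 5 — Source phasor: V = 135∠112.2° V = -51.01 + j125 V.
Step 6 — Current: I = V / Z = -5.412 + j13.26 A = 14.32∠112.2° A.
Step 7 — Complex power: S = V·I* = 1934 VA.
Step 8 — Real power: P = Re(S) = 1934 W.
Step 9 — Reactive power: Q = Im(S) = 0 VAR.
Step 10 — Apparent power: |S| = 1934 VA.
Step 11 — Power factor: PF = P/|S| = 1 (unity).

(a) P = 1934 W  (b) Q = 0 VAR  (c) S = 1934 VA  (d) PF = 1 (unity)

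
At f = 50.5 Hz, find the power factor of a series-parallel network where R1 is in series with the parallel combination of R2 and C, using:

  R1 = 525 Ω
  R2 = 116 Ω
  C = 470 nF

Step 1 — Angular frequency: ω = 2π·f = 2π·50.5 = 317.3 rad/s.
Step 2 — Component impedances:
  R1: Z = R = 525 Ω
  R2: Z = R = 116 Ω
  C: Z = 1/(jωC) = -j/(ω·C) = 0 - j6705 Ω
Step 3 — Parallel branch: R2 || C = 1/(1/R2 + 1/C) = 116 - j2.006 Ω.
Step 4 — Series with R1: Z_total = R1 + (R2 || C) = 641 - j2.006 Ω = 641∠-0.2° Ω.
Step 5 — Power factor: PF = cos(φ) = Re(Z)/|Z| = 641/641 = 1.
Step 6 — Type: Im(Z) = -2.006 ⇒ leading (phase φ = -0.2°).

PF = 1 (leading, φ = -0.2°)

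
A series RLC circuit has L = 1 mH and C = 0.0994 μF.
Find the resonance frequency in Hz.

Step 1 — Resonance condition Im(Z)=0 gives ω₀ = 1/√(LC).
Step 2 — ω₀ = 1/√(0.001·9.94e-08) = 1.003e+05 rad/s.
Step 3 — f₀ = ω₀/(2π) = 1.596e+04 Hz.

f₀ = 1.596e+04 Hz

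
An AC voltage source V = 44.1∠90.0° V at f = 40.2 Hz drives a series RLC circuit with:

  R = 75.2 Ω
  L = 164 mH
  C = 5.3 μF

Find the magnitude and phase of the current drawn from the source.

Step 1 — Angular frequency: ω = 2π·f = 2π·40.2 = 252.6 rad/s.
Step 2 — Component impedances:
  R: Z = R = 75.2 Ω
  L: Z = jωL = j·252.6·0.164 = 0 + j41.42 Ω
  C: Z = 1/(jωC) = -j/(ω·C) = 0 - j747 Ω
Step 3 — Series combination: Z_total = R + L + C = 75.2 - j705.6 Ω = 709.6∠-83.9° Ω.
Step 4 — Source phasor: V = 44.1∠90.0° V = 0 + j44.1 V.
Step 5 — Ohm's law: I = V / Z_total = (0 + j44.1) / (75.2 - j705.6) = -0.0618 + j0.006587 A.
Step 6 — Convert to polar: |I| = 0.06215 A, ∠I = 173.9°.

I = 0.06215∠173.9° A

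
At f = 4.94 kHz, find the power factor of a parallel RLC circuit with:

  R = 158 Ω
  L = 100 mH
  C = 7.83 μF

Step 1 — Angular frequency: ω = 2π·f = 2π·4940 = 3.104e+04 rad/s.
Step 2 — Component impedances:
  R: Z = R = 158 Ω
  L: Z = jωL = j·3.104e+04·0.1 = 0 + j3104 Ω
  C: Z = 1/(jωC) = -j/(ω·C) = 0 - j4.115 Ω
Step 3 — Parallel combination: 1/Z_total = 1/R + 1/L + 1/C; Z_total = 0.1074 - j4.117 Ω = 4.119∠-88.5° Ω.
Step 4 — Power factor: PF = cos(φ) = Re(Z)/|Z| = 0.1074/4.119 = 0.02607.
Step 5 — Type: Im(Z) = -4.117 ⇒ leading (phase φ = -88.5°).

PF = 0.02607 (leading, φ = -88.5°)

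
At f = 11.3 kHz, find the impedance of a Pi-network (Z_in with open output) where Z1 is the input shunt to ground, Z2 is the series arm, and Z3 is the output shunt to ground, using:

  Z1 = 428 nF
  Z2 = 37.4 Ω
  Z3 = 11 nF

Step 1 — Angular frequency: ω = 2π·f = 2π·1.13e+04 = 7.1e+04 rad/s.
Step 2 — Component impedances:
  Z1: Z = 1/(jωC) = -j/(ω·C) = 0 - j32.91 Ω
  Z2: Z = R = 37.4 Ω
  Z3: Z = 1/(jωC) = -j/(ω·C) = 0 - j1280 Ω
Step 3 — With open output, the series arm Z2 and the output shunt Z3 appear in series to ground: Z2 + Z3 = 37.4 - j1280 Ω.
Step 4 — Parallel with input shunt Z1: Z_in = Z1 || (Z2 + Z3) = 0.02346 - j32.08 Ω = 32.08∠-90.0° Ω.

Z = 0.02346 - j32.08 Ω = 32.08∠-90.0° Ω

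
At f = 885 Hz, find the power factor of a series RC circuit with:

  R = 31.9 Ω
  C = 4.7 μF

Step 1 — Angular frequency: ω = 2π·f = 2π·885 = 5561 rad/s.
Step 2 — Component impedances:
  R: Z = R = 31.9 Ω
  C: Z = 1/(jωC) = -j/(ω·C) = 0 - j38.26 Ω
Step 3 — Series combination: Z_total = R + C = 31.9 - j38.26 Ω = 49.82∠-50.2° Ω.
Step 4 — Power factor: PF = cos(φ) = Re(Z)/|Z| = 31.9/49.816 = 0.6404.
Step 5 — Type: Im(Z) = -38.26 ⇒ leading (phase φ = -50.2°).

PF = 0.6404 (leading, φ = -50.2°)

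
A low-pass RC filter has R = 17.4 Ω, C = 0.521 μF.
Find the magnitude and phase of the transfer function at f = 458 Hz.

Step 1 — Angular frequency: ω = 2π·458 = 2878 rad/s.
Step 2 — Transfer function: H(jω) = 1/(1 + jωRC).
Step 3 — Denominator: 1 + jωRC = 1 + j·2878·17.4·5.21e-07 = 1 + j0.02609.
Step 4 — H = 0.9993 - j0.02607.
Step 5 — Magnitude: |H| = 0.9997 (-0.0 dB); phase: φ = -1.5°.

|H| = 0.9997 (-0.0 dB), φ = -1.5°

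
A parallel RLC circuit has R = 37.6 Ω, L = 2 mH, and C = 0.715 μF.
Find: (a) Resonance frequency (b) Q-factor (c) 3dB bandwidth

Step 1 — Resonance: ω₀ = 1/√(LC) = 1/√(0.002·7.15e-07) = 2.644e+04 rad/s.
Step 2 — f₀ = ω₀/(2π) = 4209 Hz.
Step 3 — Parallel Q: Q = R/(ω₀L) = 37.6/(2.644e+04·0.002) = 0.7109.
Step 4 — Bandwidth: Δω = ω₀/Q = 3.72e+04 rad/s; BW = Δω/(2π) = 5920 Hz.

(a) f₀ = 4209 Hz  (b) Q = 0.7109  (c) BW = 5920 Hz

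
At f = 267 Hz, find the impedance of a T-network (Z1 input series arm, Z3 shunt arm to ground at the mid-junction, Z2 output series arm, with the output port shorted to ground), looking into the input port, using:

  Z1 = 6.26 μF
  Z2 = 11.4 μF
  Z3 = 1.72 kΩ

Step 1 — Angular frequency: ω = 2π·f = 2π·267 = 1678 rad/s.
Step 2 — Component impedances:
  Z1: Z = 1/(jωC) = -j/(ω·C) = 0 - j95.22 Ω
  Z2: Z = 1/(jωC) = -j/(ω·C) = 0 - j52.29 Ω
  Z3: Z = R = 1720 Ω
Step 3 — With the output port shorted to ground, the output series arm Z2 runs from the junction to ground; the shunt arm Z3 also runs from the junction to ground. They appear in parallel: Z3 || Z2 = 1.588 - j52.24 Ω.
Step 4 — Series with input arm Z1: Z_in = Z1 + (Z3 || Z2) = 1.588 - j147.5 Ω = 147.5∠-89.4° Ω.

Z = 1.588 - j147.5 Ω = 147.5∠-89.4° Ω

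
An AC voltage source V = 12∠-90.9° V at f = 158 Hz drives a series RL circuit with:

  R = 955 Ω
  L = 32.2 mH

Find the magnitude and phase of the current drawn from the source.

Step 1 — Angular frequency: ω = 2π·f = 2π·158 = 992.7 rad/s.
Step 2 — Component impedances:
  R: Z = R = 955 Ω
  L: Z = jωL = j·992.7·0.0322 = 0 + j31.97 Ω
Step 3 — Series combination: Z_total = R + L = 955 + j31.97 Ω = 955.5∠1.9° Ω.
Step 4 — Source phasor: V = 12∠-90.9° V = -0.1885 - j12 V.
Step 5 — Ohm's law: I = V / Z_total = (-0.1885 - j12) / (955 + j31.97) = -0.0006172 - j0.01254 A.
Step 6 — Convert to polar: |I| = 0.01256 A, ∠I = -92.8°.

I = 0.01256∠-92.8° A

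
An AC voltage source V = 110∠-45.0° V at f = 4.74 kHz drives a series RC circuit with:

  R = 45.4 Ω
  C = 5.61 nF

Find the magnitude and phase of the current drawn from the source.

Step 1 — Angular frequency: ω = 2π·f = 2π·4740 = 2.978e+04 rad/s.
Step 2 — Component impedances:
  R: Z = R = 45.4 Ω
  C: Z = 1/(jωC) = -j/(ω·C) = 0 - j5985 Ω
Step 3 — Series combination: Z_total = R + C = 45.4 - j5985 Ω = 5985∠-89.6° Ω.
Step 4 — Source phasor: V = 110∠-45.0° V = 77.78 - j77.78 V.
Step 5 — Ohm's law: I = V / Z_total = (77.78 - j77.78) / (45.4 - j5985) = 0.01309 + j0.0129 A.
Step 6 — Convert to polar: |I| = 0.01838 A, ∠I = 44.6°.

I = 0.01838∠44.6° A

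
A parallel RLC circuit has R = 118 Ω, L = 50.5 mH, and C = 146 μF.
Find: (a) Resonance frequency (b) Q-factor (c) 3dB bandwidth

Step 1 — Resonance: ω₀ = 1/√(LC) = 1/√(0.0505·0.000146) = 368.3 rad/s.
Step 2 — f₀ = ω₀/(2π) = 58.61 Hz.
Step 3 — Parallel Q: Q = R/(ω₀L) = 118/(368.3·0.0505) = 6.345.
Step 4 — Bandwidth: Δω = ω₀/Q = 58.05 rad/s; BW = Δω/(2π) = 9.238 Hz.

(a) f₀ = 58.61 Hz  (b) Q = 6.345  (c) BW = 9.238 Hz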